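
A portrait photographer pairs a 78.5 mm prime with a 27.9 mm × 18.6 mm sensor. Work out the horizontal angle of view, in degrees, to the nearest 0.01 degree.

Angle of view α = 2·arctan(w/2f) with w = 27.9 mm and f = 78.5 mm.
w/2f = 0.17771; arctan(0.17771) ≈ 10.0767°, so α ≈ 20.1533°.

20.15°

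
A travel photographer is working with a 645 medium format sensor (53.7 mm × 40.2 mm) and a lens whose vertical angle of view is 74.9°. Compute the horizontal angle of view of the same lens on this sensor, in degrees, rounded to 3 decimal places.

91.312°

From the vertical AOV: f = 40.2 / (2·tan(37.45°)) = 40.2 / 1.53188 ≈ 26.2422 mm.
Horizontal AOV = 2·arctan(53.7 / (2 × 26.2422)) = 2·arctan(1.02316) ≈ 91.3118°.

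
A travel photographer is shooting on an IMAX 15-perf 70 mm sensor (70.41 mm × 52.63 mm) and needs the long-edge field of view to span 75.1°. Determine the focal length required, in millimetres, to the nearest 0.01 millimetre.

45.80 mm

From α = 2·arctan(w/2f) we get f = w / (2·tan(α/2)).
With w = 70.41 mm and α/2 = 37.55°, tan(α/2) ≈ 0.76871, so f ≈ 70.41 / 1.53743 ≈ 45.7972 mm.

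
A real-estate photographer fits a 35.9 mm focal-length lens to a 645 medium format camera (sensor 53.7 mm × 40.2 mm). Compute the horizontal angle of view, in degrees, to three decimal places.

Angle of view α = 2·arctan(w/2f) with w = 53.7 mm and f = 35.9 mm.
w/2f = 0.74791; arctan(0.74791) ≈ 36.7932°, so α ≈ 73.5864°.

73.586°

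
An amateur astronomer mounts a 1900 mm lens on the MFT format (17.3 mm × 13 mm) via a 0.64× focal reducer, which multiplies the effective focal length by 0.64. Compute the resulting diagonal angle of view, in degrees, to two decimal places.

Effective focal length f = 1900 × 0.64 = 1216 mm.
Sensor diagonal = √(17.3² + 13²) = √468.2900 ≈ 21.6400 mm.
α = 2·arctan(21.640 / (2 × 1216)) = 2·arctan(0.00890) ≈ 1.0196°.

1.02°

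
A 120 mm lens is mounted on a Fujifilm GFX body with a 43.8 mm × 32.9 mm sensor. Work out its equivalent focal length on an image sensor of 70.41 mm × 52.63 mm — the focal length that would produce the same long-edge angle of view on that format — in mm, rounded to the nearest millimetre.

Equal angle of view means equal width/f ratio, so f₂ = f₁ · (width₂/width₁) = 120 × 70.41/43.8.
f₂ = 120 × 1.60753 ≈ 192.904 mm.

193 mm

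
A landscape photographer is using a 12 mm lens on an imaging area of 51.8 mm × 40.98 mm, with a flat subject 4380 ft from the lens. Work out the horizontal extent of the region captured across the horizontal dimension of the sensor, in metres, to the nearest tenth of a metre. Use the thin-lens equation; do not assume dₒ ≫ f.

5762.8 m

dₒ: 4380 ft × 304.8 mm/ft = 1335023.96 mm.
Similar triangles through the lens centre give W/dₒ = w/dᵢ; with 1/f = 1/dₒ + 1/dᵢ this gives W = w·(dₒ − f)/f.
W = 51.8 mm × (1.33502e+06 − 12) / 12 = 51.8 × 111250.9964 ≈ 5762801.616 mm = 5762.8 m.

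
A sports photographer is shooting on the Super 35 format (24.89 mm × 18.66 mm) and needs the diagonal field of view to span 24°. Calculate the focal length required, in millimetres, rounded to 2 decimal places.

73.18 mm

Sensor diagonal = √(24.89² + 18.66²) = √967.7077 ≈ 31.1080 mm.
From α = 2·arctan(d/2f) we get f = d / (2·tan(α/2)).
With d = 31.1080 mm and α/2 = 12°, tan(α/2) ≈ 0.21256, so f ≈ 31.1080 / 0.42511 ≈ 73.1758 mm.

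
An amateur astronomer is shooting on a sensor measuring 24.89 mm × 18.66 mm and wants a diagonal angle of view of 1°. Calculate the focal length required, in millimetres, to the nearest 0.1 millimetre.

1782.3 mm

Sensor diagonal = √(24.89² + 18.66²) = √967.7077 ≈ 31.1080 mm.
From α = 2·arctan(d/2f) we get f = d / (2·tan(α/2)).
With d = 31.1080 mm and α/2 = 0.5°, tan(α/2) ≈ 0.00873, so f ≈ 31.1080 / 0.01745 ≈ 1782.3119 mm.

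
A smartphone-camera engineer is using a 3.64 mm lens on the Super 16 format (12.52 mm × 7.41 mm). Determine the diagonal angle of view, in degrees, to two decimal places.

126.83°

Sensor diagonal = √(12.52² + 7.41²) = √211.6585 ≈ 14.5485 mm.
Angle of view α = 2·arctan(d/2f) with d = 14.5485 mm and f = 3.64 mm.
d/2f = 1.99842; arctan(1.99842) ≈ 63.4168°, so α ≈ 126.8336°.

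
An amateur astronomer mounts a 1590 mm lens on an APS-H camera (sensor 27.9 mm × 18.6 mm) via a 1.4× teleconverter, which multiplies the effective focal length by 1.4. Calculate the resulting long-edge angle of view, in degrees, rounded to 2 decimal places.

0.72°

Effective focal length f = 1590 × 1.4 = 2226 mm.
α = 2·arctan(27.9 / (2 × 2226)) = 2·arctan(0.00627) ≈ 0.7181°.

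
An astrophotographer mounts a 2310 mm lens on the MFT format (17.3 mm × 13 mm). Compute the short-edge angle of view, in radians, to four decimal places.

Angle of view α = 2·arctan(h/2f) with h = 13 mm and f = 2310 mm.
h/2f = 0.00281; arctan(0.00281) ≈ 0.0028 rad, so α ≈ 0.0056 rad.

0.0056 rad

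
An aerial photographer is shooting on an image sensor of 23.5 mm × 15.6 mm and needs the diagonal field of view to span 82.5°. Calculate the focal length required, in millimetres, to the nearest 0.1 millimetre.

Sensor diagonal = √(23.5² + 15.6²) = √795.6100 ≈ 28.2066 mm.
From α = 2·arctan(d/2f) we get f = d / (2·tan(α/2)).
With d = 28.2066 mm and α/2 = 41.25°, tan(α/2) ≈ 0.87698, so f ≈ 28.2066 / 1.75395 ≈ 16.0817 mm.

16.1 mm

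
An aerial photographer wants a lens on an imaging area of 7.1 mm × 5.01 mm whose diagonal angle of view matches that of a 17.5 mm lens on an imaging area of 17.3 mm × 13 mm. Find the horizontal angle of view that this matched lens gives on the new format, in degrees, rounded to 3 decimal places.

Sensor diagonal = √(17.3² + 13²) = √468.2900 ≈ 21.6400 mm.
Sensor diagonal = √(7.1² + 5.01²) = √75.5101 ≈ 8.6897 mm.
Equal diagonal AOV ⇒ f₂ = f₁ · 8.6897/21.6400 = 17.5 × 0.40156 ≈ 7.0272 mm.
Horizontal AOV on the new format = 2·arctan(7.1 / (2 × 7.0272)) = 2·arctan(0.50518) ≈ 53.6039°.

53.604°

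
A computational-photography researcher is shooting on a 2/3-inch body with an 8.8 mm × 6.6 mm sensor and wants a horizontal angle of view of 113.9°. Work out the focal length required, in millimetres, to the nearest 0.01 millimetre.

2.86 mm

From α = 2·arctan(w/2f) we get f = w / (2·tan(α/2)).
With w = 8.8 mm and α/2 = 56.95°, tan(α/2) ≈ 1.53693, so f ≈ 8.8 / 3.07385 ≈ 2.8629 mm.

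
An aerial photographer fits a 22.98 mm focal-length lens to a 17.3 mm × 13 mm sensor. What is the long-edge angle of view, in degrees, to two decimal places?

41.25°

Angle of view α = 2·arctan(w/2f) with w = 17.3 mm and f = 22.98 mm.
w/2f = 0.37641; arctan(0.37641) ≈ 20.6271°, so α ≈ 41.2541°.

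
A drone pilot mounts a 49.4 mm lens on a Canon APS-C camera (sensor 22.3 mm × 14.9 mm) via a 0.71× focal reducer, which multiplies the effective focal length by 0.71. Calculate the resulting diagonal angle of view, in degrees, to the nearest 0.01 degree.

Effective focal length f = 49.4 × 0.71 = 35.074 mm.
Sensor diagonal = √(22.3² + 14.9²) = √719.3000 ≈ 26.8198 mm.
α = 2·arctan(26.820 / (2 × 35.074)) = 2·arctan(0.38233) ≈ 41.8468°.

41.85°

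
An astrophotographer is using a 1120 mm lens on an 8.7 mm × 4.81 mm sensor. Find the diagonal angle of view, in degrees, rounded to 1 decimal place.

Sensor diagonal = √(8.7² + 4.81²) = √98.8261 ≈ 9.9411 mm.
Angle of view α = 2·arctan(d/2f) with d = 9.9411 mm and f = 1120 mm.
d/2f = 0.00444; arctan(0.00444) ≈ 0.2543°, so α ≈ 0.5086°.

0.5°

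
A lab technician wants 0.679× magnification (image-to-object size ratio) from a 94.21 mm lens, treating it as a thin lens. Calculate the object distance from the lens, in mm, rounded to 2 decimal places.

With m = dᵢ/dₒ and 1/f = 1/dₒ + 1/dᵢ, substituting dᵢ = m·dₒ gives 1/f = (1 + 1/m)/dₒ, hence dₒ = f·(1 + 1/m).
dₒ = 94.21 × (1 + 1/0.679) = 94.21 × 2.47275 ≈ 232.958 mm.

232.96 mm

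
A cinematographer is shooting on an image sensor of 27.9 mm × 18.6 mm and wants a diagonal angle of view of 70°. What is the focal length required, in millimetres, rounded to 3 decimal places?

Sensor diagonal = √(27.9² + 18.6²) = √1124.3700 ≈ 33.5316 mm.
From α = 2·arctan(d/2f) we get f = d / (2·tan(α/2)).
With d = 33.5316 mm and α/2 = 35°, tan(α/2) ≈ 0.70021, so f ≈ 33.5316 / 1.40042 ≈ 23.9441 mm.

23.944 mm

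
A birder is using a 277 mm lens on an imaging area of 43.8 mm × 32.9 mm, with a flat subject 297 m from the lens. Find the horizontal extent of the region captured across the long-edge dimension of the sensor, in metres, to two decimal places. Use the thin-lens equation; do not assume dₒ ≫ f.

dₒ: 297 m = 297000 mm.
Similar triangles through the lens centre give W/dₒ = w/dᵢ; with 1/f = 1/dₒ + 1/dᵢ this gives W = w·(dₒ − f)/f.
W = 43.8 mm × (297000 − 277) / 277 = 43.8 × 1071.2022 ≈ 46918.655 mm = 46.9187 m.

46.92 m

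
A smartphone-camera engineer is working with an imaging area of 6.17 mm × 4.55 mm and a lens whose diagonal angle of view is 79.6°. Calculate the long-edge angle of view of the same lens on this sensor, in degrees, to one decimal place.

Sensor diagonal = √(6.17² + 4.55²) = √58.7714 ≈ 7.6663 mm.
From the diagonal AOV: f = 7.6663 / (2·tan(39.8°)) = 7.6663 / 1.66634 ≈ 4.6007 mm.
Long-edge AOV = 2·arctan(6.17 / (2 × 4.6007)) = 2·arctan(0.67056) ≈ 67.6881°.

67.7°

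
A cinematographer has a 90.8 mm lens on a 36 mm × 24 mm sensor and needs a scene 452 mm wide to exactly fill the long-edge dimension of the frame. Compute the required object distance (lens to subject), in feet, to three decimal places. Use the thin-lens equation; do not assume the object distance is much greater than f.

Magnification m = w/W = dᵢ/dₒ; combined with 1/f = 1/dₒ + 1/dᵢ this gives dₒ = f·(1 + W/w).
dₒ = 90.8 mm × (1 + 452/36) = 90.8 × 13.5556 ≈ 1230.844 mm = 1230.844/304.8 ft = 4.0382 ft.

4.038 ft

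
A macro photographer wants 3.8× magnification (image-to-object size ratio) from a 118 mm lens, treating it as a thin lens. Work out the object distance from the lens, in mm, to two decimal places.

149.05 mm

With m = dᵢ/dₒ and 1/f = 1/dₒ + 1/dᵢ, substituting dᵢ = m·dₒ gives 1/f = (1 + 1/m)/dₒ, hence dₒ = f·(1 + 1/m).
dₒ = 118 × (1 + 1/3.8) = 118 × 1.26316 ≈ 149.053 mm.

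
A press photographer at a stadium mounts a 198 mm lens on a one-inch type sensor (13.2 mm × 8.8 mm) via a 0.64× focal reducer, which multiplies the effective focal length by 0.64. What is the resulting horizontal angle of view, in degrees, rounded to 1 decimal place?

6.0°

Effective focal length f = 198 × 0.64 = 126.72 mm.
α = 2·arctan(13.2 / (2 × 126.72)) = 2·arctan(0.05208) ≈ 5.9629°.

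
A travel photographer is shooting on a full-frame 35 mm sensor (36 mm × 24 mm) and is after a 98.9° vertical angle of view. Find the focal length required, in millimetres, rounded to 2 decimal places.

From α = 2·arctan(h/2f) we get f = h / (2·tan(α/2)).
With h = 24 mm and α/2 = 49.45°, tan(α/2) ≈ 1.16878, so f ≈ 24 / 2.33757 ≈ 10.2671 mm.

10.27 mm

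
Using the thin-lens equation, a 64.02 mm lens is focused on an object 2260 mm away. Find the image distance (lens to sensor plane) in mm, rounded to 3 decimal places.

65.886 mm

1/dᵢ = 1/f − 1/dₒ = 1/64.02 − 1/2260 = 0.0151776 mm⁻¹.
dᵢ = 1/0.0151776 ≈ 65.8864 mm.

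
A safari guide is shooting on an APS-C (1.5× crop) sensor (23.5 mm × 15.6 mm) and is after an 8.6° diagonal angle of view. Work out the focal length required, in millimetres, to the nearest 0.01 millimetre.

187.57 mm

Sensor diagonal = √(23.5² + 15.6²) = √795.6100 ≈ 28.2066 mm.
From α = 2·arctan(d/2f) we get f = d / (2·tan(α/2)).
With d = 28.2066 mm and α/2 = 4.3°, tan(α/2) ≈ 0.07519, so f ≈ 28.2066 / 0.15038 ≈ 187.5676 mm.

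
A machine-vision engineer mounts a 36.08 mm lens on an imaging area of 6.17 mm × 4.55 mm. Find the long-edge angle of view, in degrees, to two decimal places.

Angle of view α = 2·arctan(w/2f) with w = 6.17 mm and f = 36.08 mm.
w/2f = 0.08550; arctan(0.08550) ≈ 4.8872°, so α ≈ 9.7743°.

9.77°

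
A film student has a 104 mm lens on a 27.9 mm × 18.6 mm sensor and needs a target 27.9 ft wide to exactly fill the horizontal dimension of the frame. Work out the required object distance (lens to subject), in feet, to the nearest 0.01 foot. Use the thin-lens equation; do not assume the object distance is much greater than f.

W: 27.9 ft × 304.8 mm/ft = 8503.92 mm.
Magnification m = w/W = dᵢ/dₒ; combined with 1/f = 1/dₒ + 1/dᵢ this gives dₒ = f·(1 + W/w).
dₒ = 104 mm × (1 + 8503.92/27.9) = 104 × 305.8000 ≈ 31803.199 mm = 31803.199/304.8 ft = 104.341 ft.

104.34 ft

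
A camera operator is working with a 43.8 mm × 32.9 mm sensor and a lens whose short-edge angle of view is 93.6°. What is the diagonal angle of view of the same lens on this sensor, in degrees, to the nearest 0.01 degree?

From the short-edge AOV: f = 32.9 / (2·tan(46.8°)) = 32.9 / 2.12978 ≈ 15.4476 mm.
Sensor diagonal = √(43.8² + 32.9²) = √3000.8500 ≈ 54.7800 mm.
Diagonal AOV = 2·arctan(54.7800 / (2 × 15.4476)) = 2·arctan(1.77309) ≈ 121.1552°.

121.16°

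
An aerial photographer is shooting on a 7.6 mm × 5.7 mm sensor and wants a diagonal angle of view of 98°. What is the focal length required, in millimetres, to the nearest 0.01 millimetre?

Sensor diagonal = √(7.6² + 5.7²) = √90.2500 ≈ 9.5000 mm.
From α = 2·arctan(d/2f) we get f = d / (2·tan(α/2)).
With d = 9.5000 mm and α/2 = 49°, tan(α/2) ≈ 1.15037, so f ≈ 9.5000 / 2.30074 ≈ 4.1291 mm.

4.13 mm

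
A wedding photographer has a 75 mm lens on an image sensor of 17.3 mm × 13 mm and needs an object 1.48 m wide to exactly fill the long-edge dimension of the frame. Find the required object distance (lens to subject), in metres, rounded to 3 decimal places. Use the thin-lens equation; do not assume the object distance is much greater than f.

W: 1.48 m = 1480 mm.
Magnification m = w/W = dᵢ/dₒ; combined with 1/f = 1/dₒ + 1/dᵢ this gives dₒ = f·(1 + W/w).
dₒ = 75 mm × (1 + 1480/17.3) = 75 × 86.5491 ≈ 6491.185 mm = 6.49118 m.

6.491 m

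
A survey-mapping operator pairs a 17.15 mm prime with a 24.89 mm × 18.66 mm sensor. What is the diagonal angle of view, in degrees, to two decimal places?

84.41°

Sensor diagonal = √(24.89² + 18.66²) = √967.7077 ≈ 31.1080 mm.
Angle of view α = 2·arctan(d/2f) with d = 31.1080 mm and f = 17.15 mm.
d/2f = 0.90694; arctan(0.90694) ≈ 42.2061°, so α ≈ 84.4122°.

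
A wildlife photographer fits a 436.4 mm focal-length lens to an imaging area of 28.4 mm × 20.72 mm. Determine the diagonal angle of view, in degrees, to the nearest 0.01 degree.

Sensor diagonal = √(28.4² + 20.72²) = √1235.8784 ≈ 35.1551 mm.
Angle of view α = 2·arctan(d/2f) with d = 35.1551 mm and f = 436.4 mm.
d/2f = 0.04028; arctan(0.04028) ≈ 2.3065°, so α ≈ 4.6131°.

4.61°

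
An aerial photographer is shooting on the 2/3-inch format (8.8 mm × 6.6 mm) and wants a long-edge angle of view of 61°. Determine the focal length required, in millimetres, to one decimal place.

From α = 2·arctan(w/2f) we get f = w / (2·tan(α/2)).
With w = 8.8 mm and α/2 = 30.5°, tan(α/2) ≈ 0.58905, so f ≈ 8.8 / 1.17809 ≈ 7.4697 mm.

7.5 mm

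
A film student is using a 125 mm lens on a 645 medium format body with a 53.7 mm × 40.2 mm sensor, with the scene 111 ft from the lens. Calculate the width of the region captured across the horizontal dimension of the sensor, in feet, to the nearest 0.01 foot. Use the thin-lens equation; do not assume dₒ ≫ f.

dₒ: 111 ft × 304.8 mm/ft = 33832.80 mm.
Similar triangles through the lens centre give W/dₒ = w/dᵢ; with 1/f = 1/dₒ + 1/dᵢ this gives W = w·(dₒ − f)/f.
W = 53.7 mm × (33832.8 − 125) / 125 = 53.7 × 269.6624 ≈ 14480.870 mm = 14480.870/304.8 ft = 47.5094 ft.

47.51 ft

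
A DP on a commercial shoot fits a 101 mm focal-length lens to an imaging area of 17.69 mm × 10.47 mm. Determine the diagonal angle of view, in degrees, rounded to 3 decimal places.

Sensor diagonal = √(17.69² + 10.47²) = √422.5570 ≈ 20.5562 mm.
Angle of view α = 2·arctan(d/2f) with d = 20.5562 mm and f = 101 mm.
d/2f = 0.10176; arctan(0.10176) ≈ 5.8106°, so α ≈ 11.6212°.

11.621°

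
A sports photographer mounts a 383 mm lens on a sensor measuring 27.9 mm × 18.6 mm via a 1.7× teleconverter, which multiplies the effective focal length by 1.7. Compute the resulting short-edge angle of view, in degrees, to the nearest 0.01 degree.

1.64°

Effective focal length f = 383 × 1.7 = 651.1 mm.
α = 2·arctan(18.6 / (2 × 651.1)) = 2·arctan(0.01428) ≈ 1.6367°.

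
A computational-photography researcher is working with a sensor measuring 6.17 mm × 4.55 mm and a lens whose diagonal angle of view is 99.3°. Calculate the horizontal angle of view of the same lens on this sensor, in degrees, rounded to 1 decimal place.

86.9°

Sensor diagonal = √(6.17² + 4.55²) = √58.7714 ≈ 7.6663 mm.
From the diagonal AOV: f = 7.6663 / (2·tan(49.65°)) = 7.6663 / 2.35415 ≈ 3.2565 mm.
Horizontal AOV = 2·arctan(6.17 / (2 × 3.2565)) = 2·arctan(0.94734) ≈ 86.9021°.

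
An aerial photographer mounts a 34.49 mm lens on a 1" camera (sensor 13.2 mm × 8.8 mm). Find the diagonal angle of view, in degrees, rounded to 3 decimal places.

25.904°

Sensor diagonal = √(13.2² + 8.8²) = √251.6800 ≈ 15.8644 mm.
Angle of view α = 2·arctan(d/2f) with d = 15.8644 mm and f = 34.49 mm.
d/2f = 0.22999; arctan(0.22999) ≈ 12.9520°, so α ≈ 25.9040°.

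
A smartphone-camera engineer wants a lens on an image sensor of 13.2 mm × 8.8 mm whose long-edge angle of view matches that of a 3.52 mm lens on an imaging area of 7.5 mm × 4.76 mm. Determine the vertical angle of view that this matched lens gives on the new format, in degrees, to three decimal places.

70.767°

Equal long-edge AOV ⇒ f₂ = f₁ · 13.2/7.5 = 3.52 × 1.76000 ≈ 6.1952 mm.
Vertical AOV on the new format = 2·arctan(8.8 / (2 × 6.1952)) = 2·arctan(0.71023) ≈ 70.7668°.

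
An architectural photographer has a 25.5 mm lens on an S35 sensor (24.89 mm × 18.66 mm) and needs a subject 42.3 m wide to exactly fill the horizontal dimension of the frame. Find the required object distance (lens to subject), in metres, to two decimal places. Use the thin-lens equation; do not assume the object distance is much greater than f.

W: 42.3 m = 42300 mm.
Magnification m = w/W = dᵢ/dₒ; combined with 1/f = 1/dₒ + 1/dᵢ this gives dₒ = f·(1 + W/w).
dₒ = 25.5 mm × (1 + 42300/24.89) = 25.5 × 1700.4777 ≈ 43362.181 mm = 43.3622 m.

43.36 m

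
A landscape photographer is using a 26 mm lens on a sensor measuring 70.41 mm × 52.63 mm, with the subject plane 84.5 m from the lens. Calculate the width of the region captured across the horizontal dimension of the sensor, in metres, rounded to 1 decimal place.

228.8 m

dₒ: 84.5 m = 84500 mm.
Similar triangles through the lens centre give W/dₒ = w/dᵢ; with 1/f = 1/dₒ + 1/dᵢ this gives W = w·(dₒ − f)/f.
W = 70.41 mm × (84500 − 26) / 26 = 70.41 × 3249.0000 ≈ 228762.090 mm = 228.762 m.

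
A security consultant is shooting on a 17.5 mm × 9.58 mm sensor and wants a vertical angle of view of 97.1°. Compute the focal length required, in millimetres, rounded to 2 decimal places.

From α = 2·arctan(h/2f) we get f = h / (2·tan(α/2)).
With h = 9.58 mm and α/2 = 48.55°, tan(α/2) ≈ 1.13228, so f ≈ 9.58 / 2.26457 ≈ 4.2304 mm.

4.23 mm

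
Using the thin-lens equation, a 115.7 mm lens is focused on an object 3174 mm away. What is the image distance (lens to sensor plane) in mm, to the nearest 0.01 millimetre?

120.08 mm

1/dᵢ = 1/f − 1/dₒ = 1/115.7 − 1/3174 = 0.0083280 mm⁻¹.
dᵢ = 1/0.0083280 ≈ 120.0771 mm.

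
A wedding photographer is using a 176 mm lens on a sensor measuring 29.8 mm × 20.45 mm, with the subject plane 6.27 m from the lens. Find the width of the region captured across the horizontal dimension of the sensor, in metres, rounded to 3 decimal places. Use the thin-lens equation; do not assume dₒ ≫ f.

1.032 m

dₒ: 6.27 m = 6270 mm.
Similar triangles through the lens centre give W/dₒ = w/dᵢ; with 1/f = 1/dₒ + 1/dᵢ this gives W = w·(dₒ − f)/f.
W = 29.8 mm × (6270 − 176) / 176 = 29.8 × 34.6250 ≈ 1031.825 mm = 1.03182 m.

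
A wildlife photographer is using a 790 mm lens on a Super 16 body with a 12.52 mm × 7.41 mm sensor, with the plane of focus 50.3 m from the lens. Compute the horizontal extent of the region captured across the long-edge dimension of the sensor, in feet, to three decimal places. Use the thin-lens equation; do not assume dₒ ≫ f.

2.574 ft

dₒ: 50.3 m = 50300 mm.
Similar triangles through the lens centre give W/dₒ = w/dᵢ; with 1/f = 1/dₒ + 1/dᵢ this gives W = w·(dₒ − f)/f.
W = 12.52 mm × (50300 − 790) / 790 = 12.52 × 62.6709 ≈ 784.639 mm = 784.639/304.8 ft = 2.57428 ft.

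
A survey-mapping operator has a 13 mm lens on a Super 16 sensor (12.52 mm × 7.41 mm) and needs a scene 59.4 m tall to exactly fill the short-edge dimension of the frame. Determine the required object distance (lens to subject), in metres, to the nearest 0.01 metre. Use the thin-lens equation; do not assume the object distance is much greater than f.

104.22 m

W: 59.4 m = 59400 mm.
Magnification m = h/W = dᵢ/dₒ; combined with 1/f = 1/dₒ + 1/dᵢ this gives dₒ = f·(1 + W/h).
dₒ = 13 mm × (1 + 59400/7.41) = 13 × 8017.1943 ≈ 104223.526 mm = 104.224 m.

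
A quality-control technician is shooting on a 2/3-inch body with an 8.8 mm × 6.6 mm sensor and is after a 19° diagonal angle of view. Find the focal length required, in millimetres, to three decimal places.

32.867 mm

Sensor diagonal = √(8.8² + 6.6²) = √121.0000 ≈ 11.0000 mm.
From α = 2·arctan(d/2f) we get f = d / (2·tan(α/2)).
With d = 11.0000 mm and α/2 = 9.5°, tan(α/2) ≈ 0.16734, so f ≈ 11.0000 / 0.33469 ≈ 32.8667 mm.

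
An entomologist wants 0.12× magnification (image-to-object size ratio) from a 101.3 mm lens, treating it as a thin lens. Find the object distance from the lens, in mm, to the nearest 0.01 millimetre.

945.47 mm

With m = dᵢ/dₒ and 1/f = 1/dₒ + 1/dᵢ, substituting dᵢ = m·dₒ gives 1/f = (1 + 1/m)/dₒ, hence dₒ = f·(1 + 1/m).
dₒ = 101.3 × (1 + 1/0.12) = 101.3 × 9.33333 ≈ 945.467 mm.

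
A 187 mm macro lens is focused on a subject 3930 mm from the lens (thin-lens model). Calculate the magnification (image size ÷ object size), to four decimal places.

Thin lens: 1/f = 1/dₒ + 1/dᵢ → 1/dᵢ = 1/187 − 1/3930 = 0.0050931 mm⁻¹, so dᵢ ≈ 196.3425 mm.
Magnification m = dᵢ/dₒ = 196.3425/3930 ≈ 0.04996.

0.0500×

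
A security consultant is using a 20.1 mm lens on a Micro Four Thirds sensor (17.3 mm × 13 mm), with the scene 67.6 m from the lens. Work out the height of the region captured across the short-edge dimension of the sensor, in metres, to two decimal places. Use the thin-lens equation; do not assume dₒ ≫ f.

43.71 m

dₒ: 67.6 m = 67600 mm.
Similar triangles through the lens centre give W/dₒ = h/dᵢ; with 1/f = 1/dₒ + 1/dᵢ this gives W = h·(dₒ − f)/f.
W = 13 mm × (67600 − 20.1) / 20.1 = 13 × 3362.1841 ≈ 43708.393 mm = 43.7084 m.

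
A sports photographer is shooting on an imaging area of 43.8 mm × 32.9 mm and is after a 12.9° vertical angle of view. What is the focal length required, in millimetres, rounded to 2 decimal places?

145.51 mm

From α = 2·arctan(h/2f) we get f = h / (2·tan(α/2)).
With h = 32.9 mm and α/2 = 6.45°, tan(α/2) ≈ 0.11305, so f ≈ 32.9 / 0.22610 ≈ 145.5086 mm.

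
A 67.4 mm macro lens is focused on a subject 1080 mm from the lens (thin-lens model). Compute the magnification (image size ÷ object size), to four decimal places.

Thin lens: 1/f = 1/dₒ + 1/dᵢ → 1/dᵢ = 1/67.4 − 1/1080 = 0.0139109 mm⁻¹, so dᵢ ≈ 71.8862 mm.
Magnification m = dᵢ/dₒ = 71.8862/1080 ≈ 0.06656.

0.0666×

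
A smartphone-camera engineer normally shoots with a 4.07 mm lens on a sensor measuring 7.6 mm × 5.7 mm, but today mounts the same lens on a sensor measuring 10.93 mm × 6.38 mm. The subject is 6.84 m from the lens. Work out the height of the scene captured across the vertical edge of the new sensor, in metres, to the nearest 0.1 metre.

10.7 m

The focal length stays 4.07 mm; the relevant sensor dimension is now h = 6.38 mm. Object distance dₒ = 6.84 m = 6840 mm.
Thin-lens field height W = h·(dₒ − f)/f = 6.38 × (6840 − 4.07)/4.07 ≈ 10715.782 mm = 10.7158 m.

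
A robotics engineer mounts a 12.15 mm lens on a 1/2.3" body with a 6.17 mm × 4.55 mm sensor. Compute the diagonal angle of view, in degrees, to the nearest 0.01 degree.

Sensor diagonal = √(6.17² + 4.55²) = √58.7714 ≈ 7.6663 mm.
Angle of view α = 2·arctan(d/2f) with d = 7.6663 mm and f = 12.15 mm.
d/2f = 0.31548; arctan(0.31548) ≈ 17.5096°, so α ≈ 35.0193°.

35.02°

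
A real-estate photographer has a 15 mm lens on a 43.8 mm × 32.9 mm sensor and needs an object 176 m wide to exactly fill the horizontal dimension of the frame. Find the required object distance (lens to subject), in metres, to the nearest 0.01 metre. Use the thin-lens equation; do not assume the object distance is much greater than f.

W: 176 m = 176000 mm.
Magnification m = w/W = dᵢ/dₒ; combined with 1/f = 1/dₒ + 1/dᵢ this gives dₒ = f·(1 + W/w).
dₒ = 15 mm × (1 + 176000/43.8) = 15 × 4019.2648 ≈ 60288.973 mm = 60.289 m.

60.29 m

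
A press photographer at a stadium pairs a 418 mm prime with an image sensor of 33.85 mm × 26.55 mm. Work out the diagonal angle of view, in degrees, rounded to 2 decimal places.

5.89°

Sensor diagonal = √(33.85² + 26.55²) = √1850.7250 ≈ 43.0201 mm.
Angle of view α = 2·arctan(d/2f) with d = 43.0201 mm and f = 418 mm.
d/2f = 0.05146; arctan(0.05146) ≈ 2.9458°, so α ≈ 5.8916°.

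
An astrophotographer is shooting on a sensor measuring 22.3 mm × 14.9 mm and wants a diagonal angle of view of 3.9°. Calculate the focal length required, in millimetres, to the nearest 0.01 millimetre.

Sensor diagonal = √(22.3² + 14.9²) = √719.3000 ≈ 26.8198 mm.
From α = 2·arctan(d/2f) we get f = d / (2·tan(α/2)).
With d = 26.8198 mm and α/2 = 1.95°, tan(α/2) ≈ 0.03405, so f ≈ 26.8198 / 0.06809 ≈ 393.8631 mm.

393.86 mm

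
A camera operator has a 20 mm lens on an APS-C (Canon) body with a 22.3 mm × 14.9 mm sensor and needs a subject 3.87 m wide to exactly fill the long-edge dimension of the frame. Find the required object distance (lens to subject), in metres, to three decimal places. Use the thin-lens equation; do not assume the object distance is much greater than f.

W: 3.87 m = 3870 mm.
Magnification m = w/W = dᵢ/dₒ; combined with 1/f = 1/dₒ + 1/dᵢ this gives dₒ = f·(1 + W/w).
dₒ = 20 mm × (1 + 3870/22.3) = 20 × 174.5426 ≈ 3490.852 mm = 3.49085 m.

3.491 m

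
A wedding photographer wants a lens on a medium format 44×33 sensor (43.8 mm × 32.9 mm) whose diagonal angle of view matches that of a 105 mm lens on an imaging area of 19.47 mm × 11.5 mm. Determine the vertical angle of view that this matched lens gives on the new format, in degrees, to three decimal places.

7.400°

Sensor diagonal = √(19.47² + 11.5²) = √511.3309 ≈ 22.6126 mm.
Sensor diagonal = √(43.8² + 32.9²) = √3000.8500 ≈ 54.7800 mm.
Equal diagonal AOV ⇒ f₂ = f₁ · 54.7800/22.6126 = 105 × 2.42254 ≈ 254.3668 mm.
Vertical AOV on the new format = 2·arctan(32.9 / (2 × 254.3668)) = 2·arctan(0.06467) ≈ 7.4004°.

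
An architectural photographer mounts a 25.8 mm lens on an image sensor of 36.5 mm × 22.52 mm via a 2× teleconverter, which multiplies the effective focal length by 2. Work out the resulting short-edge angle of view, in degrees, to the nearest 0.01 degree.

Effective focal length f = 25.8 × 2 = 51.6 mm.
α = 2·arctan(22.52 / (2 × 51.6)) = 2·arctan(0.21822) ≈ 24.6199°.

24.62°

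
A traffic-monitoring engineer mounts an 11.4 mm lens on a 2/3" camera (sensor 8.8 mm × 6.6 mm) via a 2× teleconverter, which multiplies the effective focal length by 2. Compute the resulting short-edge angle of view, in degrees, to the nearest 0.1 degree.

Effective focal length f = 11.4 × 2 = 22.8 mm.
α = 2·arctan(6.6 / (2 × 22.8)) = 2·arctan(0.14474) ≈ 16.4712°.

16.5°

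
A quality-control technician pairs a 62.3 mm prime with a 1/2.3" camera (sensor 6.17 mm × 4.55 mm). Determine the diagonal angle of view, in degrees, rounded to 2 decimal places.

Sensor diagonal = √(6.17² + 4.55²) = √58.7714 ≈ 7.6663 mm.
Angle of view α = 2·arctan(d/2f) with d = 7.6663 mm and f = 62.3 mm.
d/2f = 0.06153; arctan(0.06153) ≈ 3.5208°, so α ≈ 7.0416°.

7.04°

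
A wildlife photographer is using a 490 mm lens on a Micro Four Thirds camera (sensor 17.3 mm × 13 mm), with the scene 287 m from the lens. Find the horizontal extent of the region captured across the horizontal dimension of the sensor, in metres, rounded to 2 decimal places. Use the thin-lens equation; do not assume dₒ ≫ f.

10.12 m

dₒ: 287 m = 287000 mm.
Similar triangles through the lens centre give W/dₒ = w/dᵢ; with 1/f = 1/dₒ + 1/dᵢ this gives W = w·(dₒ − f)/f.
W = 17.3 mm × (287000 − 490) / 490 = 17.3 × 584.7143 ≈ 10115.557 mm = 10.1156 m.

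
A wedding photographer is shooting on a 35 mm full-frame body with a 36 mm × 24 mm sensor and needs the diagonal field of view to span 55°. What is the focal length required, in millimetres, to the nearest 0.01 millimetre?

41.56 mm

Sensor diagonal = √(36² + 24²) = √1872.0000 ≈ 43.2666 mm.
From α = 2·arctan(d/2f) we get f = d / (2·tan(α/2)).
With d = 43.2666 mm and α/2 = 27.5°, tan(α/2) ≈ 0.52057, so f ≈ 43.2666 / 1.04113 ≈ 41.5572 mm.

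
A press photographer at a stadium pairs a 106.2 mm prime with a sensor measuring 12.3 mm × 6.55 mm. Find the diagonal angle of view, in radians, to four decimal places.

0.1310 rad

Sensor diagonal = √(12.3² + 6.55²) = √194.1925 ≈ 13.9353 mm.
Angle of view α = 2·arctan(d/2f) with d = 13.9353 mm and f = 106.2 mm.
d/2f = 0.06561; arctan(0.06561) ≈ 0.0655 rad, so α ≈ 0.1310 rad.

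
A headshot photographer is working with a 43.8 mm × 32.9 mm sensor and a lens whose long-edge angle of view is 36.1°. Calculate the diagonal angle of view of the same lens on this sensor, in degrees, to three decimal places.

From the long-edge AOV: f = 43.8 / (2·tan(18.05°)) = 43.8 / 0.65177 ≈ 67.2017 mm.
Sensor diagonal = √(43.8² + 32.9²) = √3000.8500 ≈ 54.7800 mm.
Diagonal AOV = 2·arctan(54.7800 / (2 × 67.2017)) = 2·arctan(0.40758) ≈ 44.3496°.

44.350°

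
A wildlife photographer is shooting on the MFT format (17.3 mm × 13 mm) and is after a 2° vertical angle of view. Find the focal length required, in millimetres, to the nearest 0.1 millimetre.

372.4 mm

From α = 2·arctan(h/2f) we get f = h / (2·tan(α/2)).
With h = 13 mm and α/2 = 1°, tan(α/2) ≈ 0.01746, so f ≈ 13 / 0.03491 ≈ 372.3848 mm.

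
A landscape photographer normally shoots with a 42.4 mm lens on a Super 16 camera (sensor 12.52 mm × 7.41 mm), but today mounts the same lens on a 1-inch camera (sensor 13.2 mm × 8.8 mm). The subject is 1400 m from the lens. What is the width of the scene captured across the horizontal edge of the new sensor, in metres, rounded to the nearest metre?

436 m

The focal length stays 42.4 mm; the relevant sensor dimension is now w = 13.2 mm. Object distance dₒ = 1400 m = 1.4e+06 mm.
Thin-lens field width W = w·(dₒ − f)/f = 13.2 × (1.4e+06 − 42.4)/42.4 ≈ 435835.857 mm = 435.836 m.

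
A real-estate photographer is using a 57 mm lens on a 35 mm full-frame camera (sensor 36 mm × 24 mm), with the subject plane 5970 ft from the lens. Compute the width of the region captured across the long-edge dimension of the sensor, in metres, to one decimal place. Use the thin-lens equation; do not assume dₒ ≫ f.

dₒ: 5970 ft × 304.8 mm/ft = 1819655.94 mm.
Similar triangles through the lens centre give W/dₒ = w/dᵢ; with 1/f = 1/dₒ + 1/dᵢ this gives W = w·(dₒ − f)/f.
W = 36 mm × (1.81966e+06 − 57) / 57 = 36 × 31922.7885 ≈ 1149220.384 mm = 1149.22 m.

1149.2 m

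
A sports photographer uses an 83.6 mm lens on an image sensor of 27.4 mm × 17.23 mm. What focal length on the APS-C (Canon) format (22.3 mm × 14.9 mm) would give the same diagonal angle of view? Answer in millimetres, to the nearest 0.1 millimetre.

69.3 mm

Sensor diagonal = √(27.4² + 17.23²) = √1047.6329 ≈ 32.3672 mm.
Sensor diagonal = √(22.3² + 14.9²) = √719.3000 ≈ 26.8198 mm.
Equal angle of view means equal diagonal/f ratio, so f₂ = f₁ · (diagonal₂/diagonal₁) = 83.6 × 26.8198/32.3672.
f₂ = 83.6 × 0.82861 ≈ 69.272 mm.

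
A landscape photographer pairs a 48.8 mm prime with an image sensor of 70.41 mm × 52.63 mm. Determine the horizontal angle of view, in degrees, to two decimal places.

71.61°

Angle of view α = 2·arctan(w/2f) with w = 70.41 mm and f = 48.8 mm.
w/2f = 0.72141; arctan(0.72141) ≈ 35.8072°, so α ≈ 71.6144°.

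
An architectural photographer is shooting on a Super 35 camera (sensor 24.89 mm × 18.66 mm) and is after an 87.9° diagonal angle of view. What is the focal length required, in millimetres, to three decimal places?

Sensor diagonal = √(24.89² + 18.66²) = √967.7077 ≈ 31.1080 mm.
From α = 2·arctan(d/2f) we get f = d / (2·tan(α/2)).
With d = 31.1080 mm and α/2 = 43.95°, tan(α/2) ≈ 0.96400, so f ≈ 31.1080 / 1.92801 ≈ 16.1348 mm.

16.135 mm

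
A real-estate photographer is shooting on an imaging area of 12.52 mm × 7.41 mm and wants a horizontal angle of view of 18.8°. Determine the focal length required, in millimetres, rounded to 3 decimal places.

37.814 mm

From α = 2·arctan(w/2f) we get f = w / (2·tan(α/2)).
With w = 12.52 mm and α/2 = 9.4°, tan(α/2) ≈ 0.16555, so f ≈ 12.52 / 0.33110 ≈ 37.8136 mm.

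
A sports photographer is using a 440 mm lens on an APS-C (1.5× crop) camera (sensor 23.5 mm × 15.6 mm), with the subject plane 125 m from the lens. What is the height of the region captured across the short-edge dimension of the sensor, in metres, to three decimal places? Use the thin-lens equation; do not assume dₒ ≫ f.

4.416 m

dₒ: 125 m = 125000 mm.
Similar triangles through the lens centre give W/dₒ = h/dᵢ; with 1/f = 1/dₒ + 1/dᵢ this gives W = h·(dₒ − f)/f.
W = 15.6 mm × (125000 − 440) / 440 = 15.6 × 283.0909 ≈ 4416.218 mm = 4.41622 m.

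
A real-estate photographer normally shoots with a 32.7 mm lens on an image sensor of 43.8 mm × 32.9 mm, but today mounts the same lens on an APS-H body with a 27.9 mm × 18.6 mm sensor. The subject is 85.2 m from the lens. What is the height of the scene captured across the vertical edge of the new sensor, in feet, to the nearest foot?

159 ft

The focal length stays 32.7 mm; the relevant sensor dimension is now h = 18.6 mm. Object distance dₒ = 85.2 m = 85200 mm.
Thin-lens field height W = h·(dₒ − f)/f = 18.6 × (85200 − 32.7)/32.7 ≈ 48443.785 mm = 48443.785/304.8 ft = 158.936 ft.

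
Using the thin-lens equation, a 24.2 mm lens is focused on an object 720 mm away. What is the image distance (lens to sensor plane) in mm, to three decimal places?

1/dᵢ = 1/f − 1/dₒ = 1/24.2 − 1/720 = 0.0399334 mm⁻¹.
dᵢ = 1/0.0399334 ≈ 25.0417 mm.

25.042 mm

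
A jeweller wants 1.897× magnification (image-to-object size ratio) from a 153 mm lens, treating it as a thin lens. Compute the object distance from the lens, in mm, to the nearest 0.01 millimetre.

With m = dᵢ/dₒ and 1/f = 1/dₒ + 1/dᵢ, substituting dᵢ = m·dₒ gives 1/f = (1 + 1/m)/dₒ, hence dₒ = f·(1 + 1/m).
dₒ = 153 × (1 + 1/1.897) = 153 × 1.52715 ≈ 233.654 mm.

233.65 mm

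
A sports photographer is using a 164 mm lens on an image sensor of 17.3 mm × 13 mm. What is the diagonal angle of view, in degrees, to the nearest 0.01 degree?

7.55°

Sensor diagonal = √(17.3² + 13²) = √468.2900 ≈ 21.6400 mm.
Angle of view α = 2·arctan(d/2f) with d = 21.6400 mm and f = 164 mm.
d/2f = 0.06598; arctan(0.06598) ≈ 3.7747°, so α ≈ 7.5493°.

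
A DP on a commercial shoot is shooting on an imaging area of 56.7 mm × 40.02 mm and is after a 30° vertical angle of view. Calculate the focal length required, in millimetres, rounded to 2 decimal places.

From α = 2·arctan(h/2f) we get f = h / (2·tan(α/2)).
With h = 40.02 mm and α/2 = 15°, tan(α/2) ≈ 0.26795, so f ≈ 40.02 / 0.53590 ≈ 74.6783 mm.

74.68 mm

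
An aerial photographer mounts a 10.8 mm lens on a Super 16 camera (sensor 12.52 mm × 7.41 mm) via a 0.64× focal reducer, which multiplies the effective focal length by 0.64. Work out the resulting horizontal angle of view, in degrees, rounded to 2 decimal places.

84.33°

Effective focal length f = 10.8 × 0.64 = 6.912 mm.
α = 2·arctan(12.52 / (2 × 6.912)) = 2·arctan(0.90567) ≈ 84.3325°.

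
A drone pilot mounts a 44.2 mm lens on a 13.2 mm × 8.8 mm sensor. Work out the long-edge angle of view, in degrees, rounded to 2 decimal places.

Angle of view α = 2·arctan(w/2f) with w = 13.2 mm and f = 44.2 mm.
w/2f = 0.14932; arctan(0.14932) ≈ 8.4927°, so α ≈ 16.9855°.

16.99°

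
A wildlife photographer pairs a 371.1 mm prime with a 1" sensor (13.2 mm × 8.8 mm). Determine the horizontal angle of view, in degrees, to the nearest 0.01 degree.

2.04°

Angle of view α = 2·arctan(w/2f) with w = 13.2 mm and f = 371.1 mm.
w/2f = 0.01778; arctan(0.01778) ≈ 1.0189°, so α ≈ 2.0378°.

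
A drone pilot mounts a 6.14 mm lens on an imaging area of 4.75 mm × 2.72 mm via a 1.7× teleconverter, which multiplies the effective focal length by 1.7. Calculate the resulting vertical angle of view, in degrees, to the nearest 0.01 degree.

14.85°

Effective focal length f = 6.14 × 1.7 = 10.438 mm.
α = 2·arctan(2.72 / (2 × 10.438)) = 2·arctan(0.13029) ≈ 14.8469°.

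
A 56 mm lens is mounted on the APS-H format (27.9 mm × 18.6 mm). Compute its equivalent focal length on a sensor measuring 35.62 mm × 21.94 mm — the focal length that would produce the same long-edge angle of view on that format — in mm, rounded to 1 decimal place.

71.5 mm

Equal angle of view means equal width/f ratio, so f₂ = f₁ · (width₂/width₁) = 56 × 35.62/27.9.
f₂ = 56 × 1.27670 ≈ 71.495 mm.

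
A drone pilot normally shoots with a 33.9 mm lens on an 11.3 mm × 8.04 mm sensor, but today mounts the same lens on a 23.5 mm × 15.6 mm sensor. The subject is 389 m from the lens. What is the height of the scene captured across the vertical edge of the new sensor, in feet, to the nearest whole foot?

The focal length stays 33.9 mm; the relevant sensor dimension is now h = 15.6 mm. Object distance dₒ = 389 m = 389000 mm.
Thin-lens field height W = h·(dₒ − f)/f = 15.6 × (389000 − 33.9)/33.9 ≈ 178993.250 mm = 178993.250/304.8 ft = 587.248 ft.

587 ft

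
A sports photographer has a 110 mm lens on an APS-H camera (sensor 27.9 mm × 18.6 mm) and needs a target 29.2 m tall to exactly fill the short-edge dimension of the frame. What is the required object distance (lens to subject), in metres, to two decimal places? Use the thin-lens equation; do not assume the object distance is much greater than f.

W: 29.2 m = 29200 mm.
Magnification m = h/W = dᵢ/dₒ; combined with 1/f = 1/dₒ + 1/dᵢ this gives dₒ = f·(1 + W/h).
dₒ = 110 mm × (1 + 29200/18.6) = 110 × 1570.8925 ≈ 172798.172 mm = 172.798 m.

172.80 m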